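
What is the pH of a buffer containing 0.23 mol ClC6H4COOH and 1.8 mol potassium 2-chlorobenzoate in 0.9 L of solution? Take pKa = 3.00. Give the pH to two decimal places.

Henderson–Hasselbalch: pH = pKa + log([ClC6H4COO-]/[ClC6H4COOH]) = 3.00 + log(1.8/0.23)
pH = 3.00 + (+0.894) = 3.89

pH = 3.89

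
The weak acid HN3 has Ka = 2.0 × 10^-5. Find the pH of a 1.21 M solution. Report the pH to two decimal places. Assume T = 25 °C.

HN3 ⇌ N3- + H+
From the ICE table, Ka = [H+]²/(1.21 − [H+]) = 2.0 × 10^-5.
Assume [H+] ≪ 1.21: [H+] ≈ √(2.0 × 10^-5 × 1.21) = 4.92 × 10^-3 M
pH = −log[H+] = −log(4.92 × 10^-3) = 2.31

pH = 2.31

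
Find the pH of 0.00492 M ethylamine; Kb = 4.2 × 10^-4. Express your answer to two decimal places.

C2H5NH2 + H2O ⇌ C2H5NH3+ + OH-
Kb = [OH-]²/(0.00492 − [OH-]) = 4.2 × 10^-4
[OH-] is not negligible relative to C₀; solve [OH-]² + 0.00042·[OH-] − 2.07e-06 = 0.
[OH-] = [−0.00042 + √(0.00042² + 8.27e-06)]/2 = 1.24 × 10^-3 M
pOH = −log(1.24 × 10^-3) = 2.91; pH = 14.00 − 2.91 = 11.09

pH = 11.09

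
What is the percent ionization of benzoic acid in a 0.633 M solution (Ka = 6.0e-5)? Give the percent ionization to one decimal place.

C6H5COOH ⇌ C6H5COO- + H+; let x = [H+] at equilibrium.
x ≈ √(Ka·C₀) = √(6.0 × 10^-5 × 0.633) = 6.16 × 10^-3 M
% ionization = x/C₀ × 100% = 6.16 × 10^-3/0.633 × 100% = 1.0%

1.0%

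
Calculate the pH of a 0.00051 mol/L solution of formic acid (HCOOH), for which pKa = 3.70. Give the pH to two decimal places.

pH = 3.63

HCOOH ⇌ HCOO- + H+
Ka = 10^(−3.70) = 2.00 × 10^-4
Ka = x²/(0.00051 − x) = 2.00 × 10^-4
x is not negligible relative to C₀; solve x² + 0.0002·x − 1.02e-07 = 0.
x = [−0.0002 + √(0.0002² + 4.08e-07)]/2 = 2.35 × 10^-4 M
pH = −log(2.35 × 10^-4) = 3.63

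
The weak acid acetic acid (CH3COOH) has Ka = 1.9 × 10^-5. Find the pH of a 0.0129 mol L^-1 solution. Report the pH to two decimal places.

pH = 3.31

CH3COOH ⇌ CH3COO- + H+
Ka = [H+]²/(0.0129 − [H+]) = 1.9 × 10^-5
Assume [H+] ≪ 0.0129: [H+] ≈ √(1.9 × 10^-5 × 0.0129) = 4.95 × 10^-4 M
pH = −log(4.95 × 10^-4) = 3.31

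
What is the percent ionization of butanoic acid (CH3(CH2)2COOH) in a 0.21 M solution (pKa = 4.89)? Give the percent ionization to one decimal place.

0.8%

CH3(CH2)2COOH ⇌ CH3(CH2)2COO- + H+; let x = [H+] at equilibrium.
Ka = 10^(−4.89) = 1.29 × 10^-5
x ≈ √(Ka·C₀) = √(1.29 × 10^-5 × 0.21) = 1.65 × 10^-3 M
% ionization = x/C₀ × 100% = 1.65 × 10^-3/0.21 × 100% = 0.8%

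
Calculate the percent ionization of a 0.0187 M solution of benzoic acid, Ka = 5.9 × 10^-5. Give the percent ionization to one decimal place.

5.5%

C6H5COOH ⇌ C6H5COO- + H+; let x = [H+] at equilibrium.
Ka = x²/(C₀ − x); solving the quadratic gives x = 1.02 × 10^-3 M.
Fraction ionized = 1.02 × 10^-3 / 0.0187 = 0.0545 → 5.5%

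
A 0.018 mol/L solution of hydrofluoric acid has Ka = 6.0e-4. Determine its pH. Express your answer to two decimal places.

HF ⇌ F- + H+
Let x = [H+] at equilibrium. Ka = x²/(0.018 − x).
The 5% rule fails; solving x² + Ka·x − Ka·C₀ = 0 exactly:
x = [−0.0006 + √(0.0006² + 4.32e-05)]/2 = 3.00 × 10^-3 M
pH = −log[H+] = −log(3.00 × 10^-3) = 2.52

pH = 2.52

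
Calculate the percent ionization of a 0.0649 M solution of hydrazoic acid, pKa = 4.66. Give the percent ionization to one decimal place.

HN3 ⇌ N3- + H+; let x = [H+] at equilibrium.
Ka = 10^(−4.66) = 2.19 × 10^-5
x ≈ √(Ka·C₀) = √(2.19 × 10^-5 × 0.0649) = 1.19 × 10^-3 M
Fraction ionized = 1.19 × 10^-3 / 0.0649 = 0.0183 → 1.8%

1.8%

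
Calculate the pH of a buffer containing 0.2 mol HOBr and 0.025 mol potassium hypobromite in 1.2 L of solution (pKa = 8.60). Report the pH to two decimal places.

Using pH = pKa + log([base]/[acid]) with [base]/[acid] = 0.025/0.2:
pH = 8.60 + (-0.903) = 7.70

pH = 7.70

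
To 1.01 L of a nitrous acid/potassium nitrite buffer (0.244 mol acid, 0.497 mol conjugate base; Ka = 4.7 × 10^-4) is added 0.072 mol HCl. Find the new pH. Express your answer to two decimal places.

After neutralization: n(HNO2) = 0.316 mol, n(NO2-) = 0.425 mol.
pKa = −log(4.7 × 10^-4) = 3.328
pH = pKa + log(n_NO2-/n_HNO2) = 3.328 + log(0.425/0.316) = 3.328 + (+0.129)

pH = 3.46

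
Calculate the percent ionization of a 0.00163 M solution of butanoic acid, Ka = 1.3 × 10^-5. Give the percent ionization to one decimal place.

8.5%

CH3(CH2)2COOH ⇌ CH3(CH2)2COO- + H+; let x = [H+] at equilibrium.
Solve x² + 1.3e-05x − 2.12e-08 = 0 → x = 1.39 × 10^-4 M
Fraction ionized = 1.39 × 10^-4 / 0.00163 = 0.0853 → 8.5%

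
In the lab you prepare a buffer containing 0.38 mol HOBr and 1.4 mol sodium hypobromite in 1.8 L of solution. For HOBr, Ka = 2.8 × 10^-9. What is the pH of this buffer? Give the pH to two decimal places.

pKa = −log(2.8 × 10^-9) = 8.553
pH = pKa + log([A⁻]/[HA]) = 8.553 + log(1.4/0.38)
pH = 8.553 + (+0.566) = 9.12

pH = 9.12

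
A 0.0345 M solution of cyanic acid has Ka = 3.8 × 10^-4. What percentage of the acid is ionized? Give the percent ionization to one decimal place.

HOCN ⇌ OCN- + H+; let x = [H+] at equilibrium.
Solve x² + 0.00038x − 1.31e-05 = 0 → x = 3.44 × 10^-3 M
Fraction ionized = 3.44 × 10^-3 / 0.0345 = 0.0997 → 10.0%

10.0%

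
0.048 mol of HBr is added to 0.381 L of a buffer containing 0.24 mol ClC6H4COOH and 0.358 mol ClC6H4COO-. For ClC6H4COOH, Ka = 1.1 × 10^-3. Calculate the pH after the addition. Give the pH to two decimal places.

After neutralization: n(ClC6H4COOH) = 0.288 mol, n(ClC6H4COO-) = 0.31 mol.
pKa = −log(1.1 × 10^-3) = 2.959
Henderson–Hasselbalch with mole ratio 0.31/0.288: pH = 2.959 + (+0.032)

pH = 2.99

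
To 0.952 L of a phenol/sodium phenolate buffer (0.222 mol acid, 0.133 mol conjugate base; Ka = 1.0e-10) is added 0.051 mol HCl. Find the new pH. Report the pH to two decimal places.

Added H+ converts C6H5O- to C6H5OH: C6H5OH → 0.273 mol, C6H5O- → 0.082 mol.
pKa = −log(1.0 × 10^-10) = 10.000
Henderson–Hasselbalch with mole ratio 0.082/0.273: pH = 10.000 + (-0.522)

pH = 9.48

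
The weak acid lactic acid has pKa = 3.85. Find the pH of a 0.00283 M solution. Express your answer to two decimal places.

CH3CH(OH)COOH ⇌ CH3CH(OH)COO- + H+
Ka = 10^(−3.85) = 1.41 × 10^-4
From the ICE table, Ka = x²/(0.00283 − x) = 1.41 × 10^-4.
x is not negligible relative to C₀; solve x² + 0.000141·x − 3.99e-07 = 0.
x = (−Ka + √(Ka² + 4·Ka·C₀))/2 = 5.65 × 10^-4 M
pH = −log[H+] = −log(5.65 × 10^-4) = 3.25

pH = 3.25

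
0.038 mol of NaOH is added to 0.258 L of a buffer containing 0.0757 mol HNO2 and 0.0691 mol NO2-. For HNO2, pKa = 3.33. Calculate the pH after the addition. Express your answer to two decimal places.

pH = 3.78

OH- converts HNO2 to NO2-: HNO2 → 0.0377 mol, NO2- → 0.107 mol.
pH = pKa + log([A⁻]/[HA]) = 3.33 + log(0.107/0.0377) = 3.33 +0.453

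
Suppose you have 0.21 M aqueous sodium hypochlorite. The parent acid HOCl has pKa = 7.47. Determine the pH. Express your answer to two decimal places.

pH = 10.40

OCl- is the conjugate base of the weak acid HOCl.
Ka = 10^(−7.47) = 3.39 × 10^-8
Kb = Kw/Ka = 1.0×10^-14 / 3.39 × 10^-8 = 2.95 × 10^-7
Let x = [OH-] at equilibrium. Kb = x²/(0.21 − x).
Since Kb ≪ C₀, x ≈ √(Kb·C₀) = 2.49 × 10^-4 M.
pOH = 3.60, so pH = 14.00 − pOH = 10.40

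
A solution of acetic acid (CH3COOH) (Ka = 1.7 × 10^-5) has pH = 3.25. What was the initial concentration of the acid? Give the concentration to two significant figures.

C₀ = 1.9 × 10^-2 M

[H+] = 10^(-3.25) = 5.62 × 10^-4 M = x
Ka = x²/(C₀ − x) ⇒ C₀ = x + x²/Ka
C₀ = 5.62 × 10^-4 + (5.62 × 10^-4)²/(1.7 × 10^-5) = 1.91 × 10^-2 M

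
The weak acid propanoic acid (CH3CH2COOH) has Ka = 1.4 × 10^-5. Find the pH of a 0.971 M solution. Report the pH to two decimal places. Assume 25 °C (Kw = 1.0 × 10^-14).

CH3CH2COOH ⇌ CH3CH2COO- + H+
Ka = [H+]²/(0.971 − [H+]) = 1.4 × 10^-5
Assume [H+] ≪ 0.971: [H+] ≈ √(1.4 × 10^-5 × 0.971) = 3.69 × 10^-3 M
([H+]/C₀ = 0.38% < 5%, so the approximation holds.)
pH = −log(3.69 × 10^-3) = 2.43

pH = 2.43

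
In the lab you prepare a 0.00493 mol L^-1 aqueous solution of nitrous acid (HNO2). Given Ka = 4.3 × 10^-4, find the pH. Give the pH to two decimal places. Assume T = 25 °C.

pH = 2.90

HNO2 ⇌ NO2- + H+
From the ICE table, Ka = x²/(0.00493 − x) = 4.3 × 10^-4.
The 5% rule fails; solving x² + Ka·x − Ka·C₀ = 0 exactly:
x = [−0.00043 + √(0.00043² + 8.48e-06)]/2 = 1.26 × 10^-3 M
pH = −log(1.26 × 10^-3) = 2.90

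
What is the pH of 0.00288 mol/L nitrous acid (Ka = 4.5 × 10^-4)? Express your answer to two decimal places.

pH = 3.03

HNO2 ⇌ NO2- + H+
Ka = x²/(0.00288 − x) = 4.5 × 10^-4
Here C₀/Ka ≈ 6.4, so the small-x approximation fails. Use the quadratic:
x = [−0.00045 + √(0.00045² + 5.18e-06)]/2 = 9.35 × 10^-4 M
pH = −log[H+] = −log(9.35 × 10^-4) = 3.03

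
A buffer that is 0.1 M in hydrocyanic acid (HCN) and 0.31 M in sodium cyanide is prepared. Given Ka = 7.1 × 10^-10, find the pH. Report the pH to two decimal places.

pKa = −log(7.1 × 10^-10) = 9.149
pH = pKa + log([A⁻]/[HA]) = 9.149 + log(0.31/0.1)
pH = 9.149 + (+0.491) = 9.64

pH = 9.64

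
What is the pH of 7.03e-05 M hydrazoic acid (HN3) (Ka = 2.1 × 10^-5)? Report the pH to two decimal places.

pH = 4.53

HN3 ⇌ N3- + H+
From the ICE table, Ka = [H+]²/(7.03e-05 − [H+]) = 2.1 × 10^-5.
The 5% rule fails; solving [H+]² + Ka·[H+] − Ka·C₀ = 0 exactly:
[H+] = (−Ka + √(Ka² + 4·Ka·C₀))/2 = 2.93 × 10^-5 M
pH = −log[H+] = −log(2.93 × 10^-5) = 4.53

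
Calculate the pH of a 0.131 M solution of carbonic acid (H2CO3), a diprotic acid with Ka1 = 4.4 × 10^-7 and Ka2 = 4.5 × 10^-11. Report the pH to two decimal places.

pH = 3.62

Ka1 ≫ Ka2, so treat the first dissociation as the only significant source of H+.
Ka1 = x²/(0.131 − x) = 4.4 × 10^-7
x ≈ √(4.4 × 10^-7 × 0.131) = 2.40 × 10^-4 M
pH = −log(2.40 × 10^-4) = 3.62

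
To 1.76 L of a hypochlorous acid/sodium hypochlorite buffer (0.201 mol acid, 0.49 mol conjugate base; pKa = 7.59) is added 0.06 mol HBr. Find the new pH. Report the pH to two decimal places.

pH = 7.81

After neutralization: n(HOCl) = 0.261 mol, n(OCl-) = 0.43 mol.
pH = pKa + log([A⁻]/[HA]) = 7.59 + log(0.43/0.261) = 7.59 +0.217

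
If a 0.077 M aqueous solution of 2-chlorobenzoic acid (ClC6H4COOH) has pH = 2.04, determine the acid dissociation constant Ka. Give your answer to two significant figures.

Ka = 1.2 × 10^-3

[H+] = 10^(-2.04) = 9.12 × 10^-3 M
At equilibrium [HA] = 0.077 − 9.12 × 10^-3 = 6.79 × 10^-2 M
Ka = [H+][A-]/[HA] = (9.12 × 10^-3)² / 6.79 × 10^-2 = 1.2 × 10^-3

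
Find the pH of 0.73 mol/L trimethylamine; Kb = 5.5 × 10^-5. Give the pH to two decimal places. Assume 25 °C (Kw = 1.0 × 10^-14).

pH = 11.80

(CH3)3N + H2O ⇌ (CH3)3NH+ + OH-
Kb = [OH-]²/(0.73 − [OH-]) = 5.5 × 10^-5
Since Kb ≪ C₀, [OH-] ≈ √(Kb·C₀) = 6.34 × 10^-3 M.
pOH = −log(6.34 × 10^-3) = 2.20; pH = 14.00 − 2.20 = 11.80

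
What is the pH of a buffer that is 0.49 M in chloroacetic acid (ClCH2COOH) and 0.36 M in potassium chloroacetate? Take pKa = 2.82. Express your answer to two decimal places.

pH = 2.69

pH = pKa + log([A⁻]/[HA]) = 2.82 + log(0.36/0.49)
pH = 2.82 + (-0.134) = 2.69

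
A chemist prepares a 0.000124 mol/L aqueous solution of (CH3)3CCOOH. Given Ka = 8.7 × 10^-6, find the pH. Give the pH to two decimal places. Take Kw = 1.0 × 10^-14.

pH = 4.54

(CH3)3CCOOH ⇌ (CH3)3CCOO- + H+
From the ICE table, Ka = [H+]²/(0.000124 − [H+]) = 8.7 × 10^-6.
[H+] is not negligible relative to C₀; solve [H+]² + 8.7e-06·[H+] − 1.08e-09 = 0.
[H+] = (−Ka + √(Ka² + 4·Ka·C₀))/2 = 2.88 × 10^-5 M
pH = −log[H+] = −log(2.88 × 10^-5) = 4.54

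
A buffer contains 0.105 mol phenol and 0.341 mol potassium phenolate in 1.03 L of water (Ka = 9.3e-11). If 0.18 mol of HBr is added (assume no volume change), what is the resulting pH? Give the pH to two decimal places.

Added H+ converts C6H5O- to C6H5OH: C6H5OH → 0.285 mol, C6H5O- → 0.161 mol.
pKa = −log(9.3 × 10^-11) = 10.032
pH = pKa + log(n_C6H5O-/n_C6H5OH) = 10.032 + log(0.161/0.285) = 10.032 + (-0.248)

pH = 9.78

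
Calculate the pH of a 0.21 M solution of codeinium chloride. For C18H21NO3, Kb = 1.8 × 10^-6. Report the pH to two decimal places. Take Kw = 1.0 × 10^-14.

C18H22NO3+ is the conjugate acid of the weak base C18H21NO3.
Ka = Kw/Kb = 1.0×10^-14 / 1.8 × 10^-6 = 5.56 × 10^-9
Let x = [H+] at equilibrium. Ka = x²/(0.21 − x).
Neglecting x in the denominator: x = √(5.56 × 10^-9 × 0.21) = 3.42 × 10^-5 M
Check: 0.016% ionized — well under 5%, approximation valid.
pH = −log(3.42 × 10^-5) = 4.47

pH = 4.47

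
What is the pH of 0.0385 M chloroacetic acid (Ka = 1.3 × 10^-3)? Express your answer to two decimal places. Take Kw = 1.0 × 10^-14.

ClCH2COOH ⇌ ClCH2COO- + H+
From the ICE table, Ka = [H+]²/(0.0385 − [H+]) = 1.3 × 10^-3.
The 5% rule fails; solving [H+]² + Ka·[H+] − Ka·C₀ = 0 exactly:
[H+] = [−0.0013 + √(0.0013² + 0.0002)]/2 = 6.45 × 10^-3 M
pH = −log[H+] = −log(6.45 × 10^-3) = 2.19

pH = 2.19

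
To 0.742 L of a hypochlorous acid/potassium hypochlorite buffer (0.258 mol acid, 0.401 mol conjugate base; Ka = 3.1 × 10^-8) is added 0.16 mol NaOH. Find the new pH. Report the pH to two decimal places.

OH- converts HOCl to OCl-: HOCl → 0.098 mol, OCl- → 0.561 mol.
pKa = −log(3.1 × 10^-8) = 7.509
Henderson–Hasselbalch with mole ratio 0.561/0.098: pH = 7.509 + (+0.758)

pH = 8.27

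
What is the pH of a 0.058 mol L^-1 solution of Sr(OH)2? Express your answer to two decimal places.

Sr(OH)2 is a strong base (each formula unit releases 2 OH-); [OH-] = 0.116 M.
pOH = -log(0.116) = 0.94
pH = 14.00 - 0.94 = 13.06

pH = 13.06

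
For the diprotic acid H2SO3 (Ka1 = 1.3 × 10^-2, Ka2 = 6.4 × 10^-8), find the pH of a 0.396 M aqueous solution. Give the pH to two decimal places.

pH = 1.18

Ka1 ≫ Ka2, so treat the first dissociation as the only significant source of H+.
Ka1 = x²/(0.396 − x) = 1.3 × 10^-2
Solving the quadratic: x = (−Ka1 + √(Ka1² + 4·Ka1·C₀))/2 = 6.55 × 10^-2 M
pH = −log(6.55 × 10^-2) = 1.18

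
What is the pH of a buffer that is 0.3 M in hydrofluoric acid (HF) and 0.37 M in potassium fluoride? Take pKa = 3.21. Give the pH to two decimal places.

pH = pKa + log([A⁻]/[HA]) = 3.21 + log(0.37/0.3)
pH = 3.21 + (+0.091) = 3.30

pH = 3.30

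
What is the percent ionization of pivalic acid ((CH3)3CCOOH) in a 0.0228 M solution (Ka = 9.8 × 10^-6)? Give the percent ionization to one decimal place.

2.1%

(CH3)3CCOOH ⇌ (CH3)3CCOO- + H+; let x = [H+] at equilibrium.
x ≈ √(Ka·C₀) = √(9.8 × 10^-6 × 0.0228) = 4.73 × 10^-4 M
% ionization = x/C₀ × 100% = 4.73 × 10^-4/0.0228 × 100% = 2.1%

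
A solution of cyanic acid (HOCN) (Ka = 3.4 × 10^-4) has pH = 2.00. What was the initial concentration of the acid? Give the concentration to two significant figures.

C₀ = 3.0 × 10^-1 M

[H+] = 10^(-2.00) = 1.00 × 10^-2 M = x
Ka = x²/(C₀ − x) ⇒ C₀ = x + x²/Ka
C₀ = 1.00 × 10^-2 + (1.00 × 10^-2)²/(3.4 × 10^-4) = 3.04 × 10^-1 M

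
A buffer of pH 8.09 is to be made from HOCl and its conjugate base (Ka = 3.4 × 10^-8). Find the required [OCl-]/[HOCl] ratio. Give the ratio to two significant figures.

ratio = 4.2

pKa = -log(3.4 × 10^-8) = 7.469
pH = pKa + log(r) ⇒ log(r) = 8.09 − 7.469 = +0.621
r = [OCl-]/[HOCl] = 10^(+0.621) = 4.18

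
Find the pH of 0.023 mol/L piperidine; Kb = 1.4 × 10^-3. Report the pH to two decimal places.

C5H10NH + H2O ⇌ C5H10NH2+ + OH-
From the ICE table, Kb = [OH-]²/(0.023 − [OH-]) = 1.4 × 10^-3.
Here C₀/Kb ≈ 16.4, so the small-[OH-] approximation fails. Use the quadratic:
[OH-] = [−0.0014 + √(0.0014² + 0.000129)]/2 = 5.02 × 10^-3 M
pOH = 2.30, so pH = 14.00 − pOH = 11.70

pH = 11.70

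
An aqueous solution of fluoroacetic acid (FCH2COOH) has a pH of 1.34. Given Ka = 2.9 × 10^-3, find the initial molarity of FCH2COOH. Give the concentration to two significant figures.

C₀ = 7.7 × 10^-1 M

[H+] = 10^(-1.34) = 4.57 × 10^-2 M = x
Ka = x²/(C₀ − x) ⇒ C₀ = x + x²/Ka
C₀ = 4.57 × 10^-2 + (4.57 × 10^-2)²/(2.9 × 10^-3) = 7.66 × 10^-1 M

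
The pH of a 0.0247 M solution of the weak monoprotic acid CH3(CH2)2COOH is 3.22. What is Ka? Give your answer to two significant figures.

[H+] = 10^(-3.22) = 6.03 × 10^-4 M
At equilibrium [HA] = 0.0247 − 6.03 × 10^-4 = 2.41 × 10^-2 M
Ka = [H+][A-]/[HA] = (6.03 × 10^-4)² / 2.41 × 10^-2 = 1.5 × 10^-5

Ka = 1.5 × 10^-5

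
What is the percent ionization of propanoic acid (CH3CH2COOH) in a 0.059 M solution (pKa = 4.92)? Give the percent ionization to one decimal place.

1.4%

CH3CH2COOH ⇌ CH3CH2COO- + H+; let x = [H+] at equilibrium.
Ka = 10^(−4.92) = 1.20 × 10^-5
x ≈ √(Ka·C₀) = √(1.20 × 10^-5 × 0.059) = 8.41 × 10^-4 M
% ionization = x/C₀ × 100% = 8.41 × 10^-4/0.059 × 100% = 1.4%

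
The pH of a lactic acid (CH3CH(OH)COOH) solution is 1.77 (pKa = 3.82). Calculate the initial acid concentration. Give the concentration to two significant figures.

[H+] = 10^(-1.77) = 1.70 × 10^-2 M = x
Ka = 10^(−3.82) = 1.51 × 10^-4
Ka = x²/(C₀ − x) ⇒ C₀ = x + x²/Ka
C₀ = 1.70 × 10^-2 + (1.70 × 10^-2)²/(1.51 × 10^-4) = 1.93 M

C₀ = 1.9 M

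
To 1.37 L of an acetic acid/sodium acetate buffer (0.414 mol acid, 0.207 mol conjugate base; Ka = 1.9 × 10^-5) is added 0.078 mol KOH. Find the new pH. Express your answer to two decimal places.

pH = 4.65

After neutralization: n(CH3COOH) = 0.336 mol, n(CH3COO-) = 0.285 mol.
pKa = −log(1.9 × 10^-5) = 4.721
pH = pKa + log([A⁻]/[HA]) = 4.721 + log(0.285/0.336) = 4.721 -0.071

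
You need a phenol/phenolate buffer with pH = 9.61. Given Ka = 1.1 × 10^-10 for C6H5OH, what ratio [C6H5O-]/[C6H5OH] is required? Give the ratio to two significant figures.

pKa = -log(1.1 × 10^-10) = 9.959
pH = pKa + log(r) ⇒ log(r) = 9.61 − 9.959 = -0.349
r = [C6H5O-]/[C6H5OH] = 10^(-0.349) = 0.448

ratio = 0.45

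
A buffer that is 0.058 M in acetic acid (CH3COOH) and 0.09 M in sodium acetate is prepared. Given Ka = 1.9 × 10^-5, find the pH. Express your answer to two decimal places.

pH = 4.91

pKa = −log(1.9 × 10^-5) = 4.721
Henderson–Hasselbalch: pH = pKa + log([CH3COO-]/[CH3COOH]) = 4.721 + log(0.09/0.058)
pH = 4.721 + (+0.191) = 4.91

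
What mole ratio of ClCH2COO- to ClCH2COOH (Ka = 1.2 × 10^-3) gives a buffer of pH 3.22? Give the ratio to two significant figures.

pKa = -log(1.2 × 10^-3) = 2.921
pH = pKa + log(r) ⇒ log(r) = 3.22 − 2.921 = +0.299
r = [ClCH2COO-]/[ClCH2COOH] = 10^(+0.299) = 1.99

ratio = 2.0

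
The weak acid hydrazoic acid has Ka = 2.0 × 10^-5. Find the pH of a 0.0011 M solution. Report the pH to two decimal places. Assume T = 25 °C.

pH = 3.86

HN3 ⇌ N3- + H+
Ka = x²/(0.0011 − x) = 2.0 × 10^-5
x is not negligible relative to C₀; solve x² + 2e-05·x − 2.2e-08 = 0.
x = [−2e-05 + √(2e-05² + 8.8e-08)]/2 = 1.39 × 10^-4 M
pH = −log[H+] = −log(1.39 × 10^-4) = 3.86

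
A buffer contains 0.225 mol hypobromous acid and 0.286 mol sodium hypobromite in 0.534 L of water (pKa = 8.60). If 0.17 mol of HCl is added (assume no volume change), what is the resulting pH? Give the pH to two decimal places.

After neutralization: n(HOBr) = 0.395 mol, n(OBr-) = 0.116 mol.
pH = pKa + log(n_OBr-/n_HOBr) = 8.60 + log(0.116/0.395) = 8.60 + (-0.532)

pH = 8.07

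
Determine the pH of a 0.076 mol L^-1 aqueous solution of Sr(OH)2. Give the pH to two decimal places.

pH = 13.18

Sr(OH)2 is a strong base (each formula unit releases 2 OH-); [OH-] = 0.152 M.
pOH = -log(0.152) = 0.82
pH = 14.00 - 0.82 = 13.18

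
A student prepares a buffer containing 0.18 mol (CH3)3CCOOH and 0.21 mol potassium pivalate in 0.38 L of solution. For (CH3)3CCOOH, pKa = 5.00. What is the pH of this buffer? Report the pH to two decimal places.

pH = pKa + log([A⁻]/[HA]) = 5.00 + log(0.21/0.18)
pH = 5.00 + (+0.067) = 5.07

pH = 5.07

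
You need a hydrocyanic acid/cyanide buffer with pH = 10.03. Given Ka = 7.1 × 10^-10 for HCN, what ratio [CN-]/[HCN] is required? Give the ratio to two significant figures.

ratio = 7.6

pKa = -log(7.1 × 10^-10) = 9.149
pH = pKa + log(r) ⇒ log(r) = 10.03 − 9.149 = +0.881
r = [CN-]/[HCN] = 10^(+0.881) = 7.6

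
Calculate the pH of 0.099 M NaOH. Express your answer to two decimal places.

pH = 13.00

NaOH is a strong base; [OH-] = 0.099 M.
pOH = -log(0.099) = 1.00
pH = 14.00 - 1.00 = 13.00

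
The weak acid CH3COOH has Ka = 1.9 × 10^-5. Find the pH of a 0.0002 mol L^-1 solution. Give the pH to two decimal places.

pH = 4.28

CH3COOH ⇌ CH3COO- + H+
Let x = [H+] at equilibrium. Ka = x²/(0.0002 − x).
The 5% rule fails; solving x² + Ka·x − Ka·C₀ = 0 exactly:
x = [−1.9e-05 + √(1.9e-05² + 1.52e-08)]/2 = 5.29 × 10^-5 M
pH = −log[H+] = −log(5.29 × 10^-5) = 4.28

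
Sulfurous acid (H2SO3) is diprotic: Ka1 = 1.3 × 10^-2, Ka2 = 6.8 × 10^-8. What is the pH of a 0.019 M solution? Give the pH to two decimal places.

pH = 1.98

Since Ka1 ≫ Ka2, the first ionization dominates [H+].
Ka1 = x²/(0.019 − x) = 1.3 × 10^-2
Solving the quadratic: x = (−Ka1 + √(Ka1² + 4·Ka1·C₀))/2 = 1.05 × 10^-2 M
pH = −log(1.05 × 10^-2) = 1.98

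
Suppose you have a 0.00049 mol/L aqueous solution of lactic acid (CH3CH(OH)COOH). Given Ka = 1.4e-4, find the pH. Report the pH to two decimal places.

CH3CH(OH)COOH ⇌ CH3CH(OH)COO- + H+
Ka = x²/(0.00049 − x) = 1.4 × 10^-4
The 5% rule fails; solving x² + Ka·x − Ka·C₀ = 0 exactly:
x = (−Ka + √(Ka² + 4·Ka·C₀))/2 = 2.01 × 10^-4 M
pH = −log[H+] = −log(2.01 × 10^-4) = 3.70

pH = 3.70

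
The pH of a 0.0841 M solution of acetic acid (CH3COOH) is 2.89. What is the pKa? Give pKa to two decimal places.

[H+] = 10^(-2.89) = 1.29 × 10^-3 M
At equilibrium [HA] = 0.0841 − 1.29 × 10^-3 = 8.28 × 10^-2 M
Ka = [H+][A-]/[HA] = (1.29 × 10^-3)² / 8.28 × 10^-2 = 2.01 × 10^-5
pKa = -log(2.01 × 10^-5) = 4.70

pKa = 4.70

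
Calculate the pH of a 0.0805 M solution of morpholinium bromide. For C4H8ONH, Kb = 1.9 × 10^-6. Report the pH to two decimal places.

C4H8ONH2+ is the conjugate acid of the weak base C4H8ONH.
Ka = Kw/Kb = 1.0×10^-14 / 1.9 × 10^-6 = 5.26 × 10^-9
Ka = [H+]²/(0.0805 − [H+]) = 5.26 × 10^-9
Assume [H+] ≪ 0.0805: [H+] ≈ √(5.26 × 10^-9 × 0.0805) = 2.06 × 10^-5 M
pH = −log[H+] = −log(2.06 × 10^-5) = 4.69

pH = 4.69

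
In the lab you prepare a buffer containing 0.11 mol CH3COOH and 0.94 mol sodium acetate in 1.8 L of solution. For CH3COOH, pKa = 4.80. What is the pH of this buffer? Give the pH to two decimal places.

Using pH = pKa + log([base]/[acid]) with [base]/[acid] = 0.94/0.11:
pH = 4.80 + (+0.932) = 5.73

pH = 5.73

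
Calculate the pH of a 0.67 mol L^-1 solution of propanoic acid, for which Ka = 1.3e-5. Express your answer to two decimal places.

CH3CH2COOH ⇌ CH3CH2COO- + H+
Ka = [H+]²/(0.67 − [H+]) = 1.3 × 10^-5
Neglecting [H+] in the denominator: [H+] = √(1.3 × 10^-5 × 0.67) = 2.95 × 10^-3 M
Check: 0.44% ionized — well under 5%, approximation valid.
pH = −log(2.95 × 10^-3) = 2.53

pH = 2.53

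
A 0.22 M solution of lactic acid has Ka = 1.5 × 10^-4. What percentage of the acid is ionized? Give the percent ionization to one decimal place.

CH3CH(OH)COOH ⇌ CH3CH(OH)COO- + H+; let x = [H+] at equilibrium.
x ≈ √(Ka·C₀) = √(1.5 × 10^-4 × 0.22) = 5.74 × 10^-3 M
Fraction ionized = 5.74 × 10^-3 / 0.22 = 0.0261 → 2.6%

2.6%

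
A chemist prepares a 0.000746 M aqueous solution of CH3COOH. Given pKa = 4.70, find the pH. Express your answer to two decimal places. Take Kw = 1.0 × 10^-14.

pH = 3.95

CH3COOH ⇌ CH3COO- + H+
Ka = 10^(−4.70) = 2.00 × 10^-5
Let x = [H+] at equilibrium. Ka = x²/(0.000746 − x).
x is not negligible relative to C₀; solve x² + 2e-05·x − 1.49e-08 = 0.
x = (−Ka + √(Ka² + 4·Ka·C₀))/2 = 1.13 × 10^-4 M
pH = −log[H+] = −log(1.13 × 10^-4) = 3.95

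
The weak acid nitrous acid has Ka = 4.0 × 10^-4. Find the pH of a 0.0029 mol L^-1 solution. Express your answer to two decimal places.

HNO2 ⇌ NO2- + H+
From the ICE table, Ka = [H+]²/(0.0029 − [H+]) = 4.0 × 10^-4.
[H+] is not negligible relative to C₀; solve [H+]² + 0.0004·[H+] − 1.16e-06 = 0.
[H+] = (−Ka + √(Ka² + 4·Ka·C₀))/2 = 8.95 × 10^-4 M
pH = −log[H+] = −log(8.95 × 10^-4) = 3.05

pH = 3.05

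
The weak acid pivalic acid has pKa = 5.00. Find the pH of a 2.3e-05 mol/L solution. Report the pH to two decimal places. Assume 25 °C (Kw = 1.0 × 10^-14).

(CH3)3CCOOH ⇌ (CH3)3CCOO- + H+
Ka = 10^(−5.00) = 1.00 × 10^-5
Let x = [H+] at equilibrium. Ka = x²/(2.3e-05 − x).
x is not negligible relative to C₀; solve x² + 1e-05·x − 2.3e-10 = 0.
x = [−1e-05 + √(1e-05² + 9.2e-10)]/2 = 1.10 × 10^-5 M
pH = −log(1.10 × 10^-5) = 4.96

pH = 4.96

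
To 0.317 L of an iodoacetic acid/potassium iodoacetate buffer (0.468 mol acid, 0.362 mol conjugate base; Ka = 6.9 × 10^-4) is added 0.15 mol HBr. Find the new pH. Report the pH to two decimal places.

Added H+ converts ICH2COO- to ICH2COOH: ICH2COOH → 0.618 mol, ICH2COO- → 0.212 mol.
pKa = −log(6.9 × 10^-4) = 3.161
pH = pKa + log([A⁻]/[HA]) = 3.161 + log(0.212/0.618) = 3.161 -0.465

pH = 2.70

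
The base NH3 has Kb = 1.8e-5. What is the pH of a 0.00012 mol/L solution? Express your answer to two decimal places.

NH3 + H2O ⇌ NH4+ + OH-
Let x = [OH-] at equilibrium. Kb = x²/(0.00012 − x).
The 5% rule fails; solving x² + Kb·x − Kb·C₀ = 0 exactly:
x = (−Kb + √(Kb² + 4·Kb·C₀))/2 = 3.83 × 10^-5 M
pOH = −log(3.83 × 10^-5) = 4.42; pH = 14.00 − 4.42 = 9.58

pH = 9.58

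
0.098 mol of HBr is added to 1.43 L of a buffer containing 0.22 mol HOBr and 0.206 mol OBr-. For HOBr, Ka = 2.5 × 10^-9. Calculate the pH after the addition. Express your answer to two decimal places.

Added H+ converts OBr- to HOBr: HOBr → 0.318 mol, OBr- → 0.108 mol.
pKa = −log(2.5 × 10^-9) = 8.602
pH = pKa + log(n_OBr-/n_HOBr) = 8.602 + log(0.108/0.318) = 8.602 + (-0.469)

pH = 8.13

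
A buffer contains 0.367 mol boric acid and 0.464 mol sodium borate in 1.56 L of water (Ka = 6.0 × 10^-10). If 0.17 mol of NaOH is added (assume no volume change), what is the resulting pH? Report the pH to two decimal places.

pH = 9.73

After neutralization: n(B(OH)3) = 0.197 mol, n(B(OH)4-) = 0.634 mol.
pKa = −log(6.0 × 10^-10) = 9.222
Henderson–Hasselbalch with mole ratio 0.634/0.197: pH = 9.222 + (+0.508)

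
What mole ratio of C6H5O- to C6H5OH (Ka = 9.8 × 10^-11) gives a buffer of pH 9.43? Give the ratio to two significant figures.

pKa = -log(9.8 × 10^-11) = 10.009
pH = pKa + log(r) ⇒ log(r) = 9.43 − 10.009 = -0.579
r = [C6H5O-]/[C6H5OH] = 10^(-0.579) = 0.264

ratio = 0.26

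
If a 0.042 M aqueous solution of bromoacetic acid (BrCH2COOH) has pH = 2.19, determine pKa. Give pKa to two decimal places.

pKa = 2.93

[H+] = 10^(-2.19) = 6.46 × 10^-3 M
At equilibrium [HA] = 0.042 − 6.46 × 10^-3 = 3.55 × 10^-2 M
Ka = [H+][A-]/[HA] = (6.46 × 10^-3)² / 3.55 × 10^-2 = 1.18 × 10^-3
pKa = -log(1.18 × 10^-3) = 2.93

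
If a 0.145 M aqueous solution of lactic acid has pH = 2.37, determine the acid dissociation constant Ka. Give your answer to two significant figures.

Ka = 1.3 × 10^-4

[H+] = 10^(-2.37) = 4.27 × 10^-3 M
At equilibrium [HA] = 0.145 − 4.27 × 10^-3 = 1.41 × 10^-1 M
Ka = [H+][A-]/[HA] = (4.27 × 10^-3)² / 1.41 × 10^-1 = 1.3 × 10^-4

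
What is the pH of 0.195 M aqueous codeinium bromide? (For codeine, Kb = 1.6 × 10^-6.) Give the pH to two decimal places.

pH = 4.46

C18H22NO3+ is the conjugate acid of the weak base C18H21NO3.
Ka = Kw/Kb = 1.0×10^-14 / 1.6 × 10^-6 = 6.25 × 10^-9
Let x = [H+] at equilibrium. Ka = x²/(0.195 − x).
Assume x ≪ 0.195: x ≈ √(6.25 × 10^-9 × 0.195) = 3.49 × 10^-5 M
pH = −log(3.49 × 10^-5) = 4.46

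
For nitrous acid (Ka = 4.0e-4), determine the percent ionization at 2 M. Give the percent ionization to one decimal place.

1.4%

HNO2 ⇌ NO2- + H+; let x = [H+] at equilibrium.
x ≈ √(Ka·C₀) = √(4.0 × 10^-4 × 2) = 2.83 × 10^-2 M
% ionization = x/C₀ × 100% = 2.83 × 10^-2/2 × 100% = 1.4%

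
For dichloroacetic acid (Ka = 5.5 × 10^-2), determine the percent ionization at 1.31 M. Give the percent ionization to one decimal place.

Cl2CHCOOH ⇌ Cl2CHCOO- + H+; let x = [H+] at equilibrium.
Ka = x²/(C₀ − x); solving the quadratic gives x = 2.42 × 10^-1 M.
Fraction ionized = 2.42 × 10^-1 / 1.31 = 0.1847 → 18.5%

18.5%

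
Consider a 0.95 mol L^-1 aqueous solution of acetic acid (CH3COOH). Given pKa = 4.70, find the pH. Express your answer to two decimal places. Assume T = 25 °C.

CH3COOH ⇌ CH3COO- + H+
Ka = 10^(−4.70) = 2.00 × 10^-5
Ka = x²/(0.95 − x) = 2.00 × 10^-5
Neglecting x in the denominator: x = √(2.00 × 10^-5 × 0.95) = 4.36 × 10^-3 M
pH = −log[H+] = −log(4.36 × 10^-3) = 2.36

pH = 2.36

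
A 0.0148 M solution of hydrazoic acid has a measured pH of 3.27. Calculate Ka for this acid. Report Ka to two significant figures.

[H+] = 10^(-3.27) = 5.37 × 10^-4 M
At equilibrium [HA] = 0.0148 − 5.37 × 10^-4 = 1.43 × 10^-2 M
Ka = [H+][A-]/[HA] = (5.37 × 10^-4)² / 1.43 × 10^-2 = 2.0 × 10^-5

Ka = 2.0 × 10^-5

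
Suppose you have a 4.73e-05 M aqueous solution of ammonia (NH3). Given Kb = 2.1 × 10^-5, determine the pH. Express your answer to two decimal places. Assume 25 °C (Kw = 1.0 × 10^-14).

pH = 9.36

NH3 + H2O ⇌ NH4+ + OH-
From the ICE table, Kb = x²/(4.73e-05 − x) = 2.1 × 10^-5.
Here C₀/Kb ≈ 2.25, so the small-x approximation fails. Use the quadratic:
x = (−Kb + √(Kb² + 4·Kb·C₀))/2 = 2.27 × 10^-5 M
pOH = 4.64, so pH = 14.00 − pOH = 9.36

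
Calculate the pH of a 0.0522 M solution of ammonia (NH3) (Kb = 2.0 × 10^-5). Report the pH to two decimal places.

pH = 11.01

NH3 + H2O ⇌ NH4+ + OH-
Let x = [OH-] at equilibrium. Kb = x²/(0.0522 − x).
Assume x ≪ 0.0522: x ≈ √(2.0 × 10^-5 × 0.0522) = 1.02 × 10^-3 M
Check: 2% ionized — well under 5%, approximation valid.
pOH = −log(1.02 × 10^-3) = 2.99; pH = 14.00 − 2.99 = 11.01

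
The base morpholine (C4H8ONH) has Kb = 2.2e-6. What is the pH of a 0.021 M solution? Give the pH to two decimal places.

C4H8ONH + H2O ⇌ C4H8ONH2+ + OH-
From the ICE table, Kb = [OH-]²/(0.021 − [OH-]) = 2.2 × 10^-6.
Since Kb ≪ C₀, [OH-] ≈ √(Kb·C₀) = 2.15 × 10^-4 M.
Check: 1% ionized — well under 5%, approximation valid.
pOH = −log(2.15 × 10^-4) = 3.67; pH = 14.00 − 3.67 = 10.33

pH = 10.33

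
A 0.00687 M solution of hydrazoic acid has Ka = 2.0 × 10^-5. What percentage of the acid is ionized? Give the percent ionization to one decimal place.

HN3 ⇌ N3- + H+; let x = [H+] at equilibrium.
Ka = x²/(C₀ − x); solving the quadratic gives x = 3.61 × 10^-4 M.
Fraction ionized = 3.61 × 10^-4 / 0.00687 = 0.0525 → 5.3%

5.3%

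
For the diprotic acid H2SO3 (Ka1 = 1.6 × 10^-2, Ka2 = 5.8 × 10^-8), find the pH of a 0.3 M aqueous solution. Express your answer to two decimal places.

pH = 1.21

Ka1 ≫ Ka2, so treat the first dissociation as the only significant source of H+.
Ka1 = x²/(0.3 − x) = 1.6 × 10^-2
Solving the quadratic: x = (−Ka1 + √(Ka1² + 4·Ka1·C₀))/2 = 6.17 × 10^-2 M
pH = −log(6.17 × 10^-2) = 1.21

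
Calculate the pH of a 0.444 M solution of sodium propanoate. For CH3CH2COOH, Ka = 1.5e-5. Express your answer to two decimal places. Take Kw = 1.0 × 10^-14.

pH = 9.24

CH3CH2COO- is the conjugate base of the weak acid CH3CH2COOH.
Kb = Kw/Ka = 1.0×10^-14 / 1.5 × 10^-5 = 6.67 × 10^-10
From the ICE table, Kb = [OH-]²/(0.444 − [OH-]) = 6.67 × 10^-10.
Since Kb ≪ C₀, [OH-] ≈ √(Kb·C₀) = 1.72 × 10^-5 M.
([OH-]/C₀ = 0.0039% < 5%, so the approximation holds.)
pOH = 4.76, so pH = 14.00 − pOH = 9.24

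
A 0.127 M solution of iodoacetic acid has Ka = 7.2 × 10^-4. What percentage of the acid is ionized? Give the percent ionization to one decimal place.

7.3%

ICH2COOH ⇌ ICH2COO- + H+; let x = [H+] at equilibrium.
Solve x² + 0.00072x − 9.14e-05 = 0 → x = 9.21 × 10^-3 M
Fraction ionized = 9.21 × 10^-3 / 0.127 = 0.0725 → 7.3%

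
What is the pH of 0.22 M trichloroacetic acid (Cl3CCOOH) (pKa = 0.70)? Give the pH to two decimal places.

Cl3CCOOH ⇌ Cl3CCOO- + H+
Ka = 10^(−0.70) = 2.00 × 10^-1
Let x = [H+] at equilibrium. Ka = x²/(0.22 − x).
Here C₀/Ka ≈ 1.1, so the small-x approximation fails. Use the quadratic:
x = (−Ka + √(Ka² + 4·Ka·C₀))/2 = 1.32 × 10^-1 M
pH = −log(1.32 × 10^-1) = 0.88

pH = 0.88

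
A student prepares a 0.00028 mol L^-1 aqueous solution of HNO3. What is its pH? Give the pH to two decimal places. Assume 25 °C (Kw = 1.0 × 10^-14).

pH = 3.55

HNO3 is a strong acid and dissociates completely, so [H+] = 0.00028 M.
pH = -log(0.00028) = 3.55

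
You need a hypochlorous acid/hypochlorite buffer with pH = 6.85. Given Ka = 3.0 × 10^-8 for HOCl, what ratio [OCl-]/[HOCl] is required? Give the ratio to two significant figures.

pKa = -log(3.0 × 10^-8) = 7.523
pH = pKa + log(r) ⇒ log(r) = 6.85 − 7.523 = -0.673
r = [OCl-]/[HOCl] = 10^(-0.673) = 0.212

ratio = 0.21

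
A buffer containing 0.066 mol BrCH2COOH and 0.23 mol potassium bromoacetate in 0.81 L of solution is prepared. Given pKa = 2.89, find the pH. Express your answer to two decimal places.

Using pH = pKa + log([base]/[acid]) with [base]/[acid] = 0.23/0.066:
pH = 2.89 + (+0.542) = 3.43

pH = 3.43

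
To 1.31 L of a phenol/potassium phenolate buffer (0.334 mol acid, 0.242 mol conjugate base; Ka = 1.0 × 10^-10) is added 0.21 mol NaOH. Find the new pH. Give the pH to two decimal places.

pH = 10.56

OH- converts C6H5OH to C6H5O-: C6H5OH → 0.124 mol, C6H5O- → 0.452 mol.
pKa = −log(1.0 × 10^-10) = 10.000
pH = pKa + log([A⁻]/[HA]) = 10.000 + log(0.452/0.124) = 10.000 +0.562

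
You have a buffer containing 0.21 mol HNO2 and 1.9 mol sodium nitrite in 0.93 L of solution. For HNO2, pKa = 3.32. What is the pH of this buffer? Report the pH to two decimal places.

pH = 4.28

pH = pKa + log([A⁻]/[HA]) = 3.32 + log(1.9/0.21)
pH = 3.32 + (+0.957) = 4.28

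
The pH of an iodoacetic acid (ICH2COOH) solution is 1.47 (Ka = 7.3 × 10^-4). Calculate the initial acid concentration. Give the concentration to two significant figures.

[H+] = 10^(-1.47) = 3.39 × 10^-2 M = x
Ka = x²/(C₀ − x) ⇒ C₀ = x + x²/Ka
C₀ = 3.39 × 10^-2 + (3.39 × 10^-2)²/(7.3 × 10^-4) = 1.61 M

C₀ = 1.6 M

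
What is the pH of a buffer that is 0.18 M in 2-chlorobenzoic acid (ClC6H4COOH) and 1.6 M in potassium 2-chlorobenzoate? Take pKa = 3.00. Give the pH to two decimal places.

pH = pKa + log([A⁻]/[HA]) = 3.00 + log(1.6/0.18)
pH = 3.00 + (+0.949) = 3.95

pH = 3.95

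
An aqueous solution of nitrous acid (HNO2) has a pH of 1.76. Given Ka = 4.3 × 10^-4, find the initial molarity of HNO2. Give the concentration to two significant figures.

[H+] = 10^(-1.76) = 1.74 × 10^-2 M = x
Ka = x²/(C₀ − x) ⇒ C₀ = x + x²/Ka
C₀ = 1.74 × 10^-2 + (1.74 × 10^-2)²/(4.3 × 10^-4) = 7.21 × 10^-1 M

C₀ = 7.2 × 10^-1 M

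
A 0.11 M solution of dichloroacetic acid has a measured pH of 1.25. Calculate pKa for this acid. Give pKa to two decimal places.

pKa = 1.23

[H+] = 10^(-1.25) = 5.62 × 10^-2 M
At equilibrium [HA] = 0.11 − 5.62 × 10^-2 = 5.38 × 10^-2 M
Ka = [H+][A-]/[HA] = (5.62 × 10^-2)² / 5.38 × 10^-2 = 5.87 × 10^-2
pKa = -log(5.87 × 10^-2) = 1.23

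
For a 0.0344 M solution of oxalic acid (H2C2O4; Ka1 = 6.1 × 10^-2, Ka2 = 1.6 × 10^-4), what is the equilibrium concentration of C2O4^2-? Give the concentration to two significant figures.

First ionization gives [H+] ≈ [HC2O4-] = 2.45 × 10^-2 M.
Second step: Ka2 = [H+][C2O4^2-]/[HC2O4-] ≈ [C2O4^2-] (since [H+] ≈ [HC2O4-]).
So [C2O4^2-] ≈ Ka2.

1.6 × 10^-4 M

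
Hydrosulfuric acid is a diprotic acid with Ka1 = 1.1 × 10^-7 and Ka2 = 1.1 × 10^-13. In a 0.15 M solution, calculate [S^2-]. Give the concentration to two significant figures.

1.1 × 10^-13 M

First ionization gives [H+] ≈ [HS-] = 1.28 × 10^-4 M.
Second step: Ka2 = [H+][S^2-]/[HS-] ≈ [S^2-] (since [H+] ≈ [HS-]).
So [S^2-] ≈ Ka2.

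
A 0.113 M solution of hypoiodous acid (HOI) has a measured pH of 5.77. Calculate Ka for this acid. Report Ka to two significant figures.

[H+] = 10^(-5.77) = 1.70 × 10^-6 M
At equilibrium [HA] = 0.113 − 1.70 × 10^-6 = 1.13 × 10^-1 M
Ka = [H+][A-]/[HA] = (1.70 × 10^-6)² / 1.13 × 10^-1 = 2.6 × 10^-11

Ka = 2.6 × 10^-11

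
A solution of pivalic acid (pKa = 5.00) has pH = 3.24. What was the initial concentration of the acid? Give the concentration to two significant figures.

[H+] = 10^(-3.24) = 5.75 × 10^-4 M = x
Ka = 10^(−5.00) = 1.00 × 10^-5
Ka = x²/(C₀ − x) ⇒ C₀ = x + x²/Ka
C₀ = 5.75 × 10^-4 + (5.75 × 10^-4)²/(1.00 × 10^-5) = 3.36 × 10^-2 M

C₀ = 3.4 × 10^-2 M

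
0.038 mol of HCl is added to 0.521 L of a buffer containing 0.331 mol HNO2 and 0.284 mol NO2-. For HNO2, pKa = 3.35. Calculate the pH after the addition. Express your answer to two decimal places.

pH = 3.17

After neutralization: n(HNO2) = 0.369 mol, n(NO2-) = 0.246 mol.
pH = pKa + log(n_NO2-/n_HNO2) = 3.35 + log(0.246/0.369) = 3.35 + (-0.176)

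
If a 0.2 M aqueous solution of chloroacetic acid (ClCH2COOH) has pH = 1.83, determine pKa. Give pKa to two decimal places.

pKa = 2.93

[H+] = 10^(-1.83) = 1.48 × 10^-2 M
At equilibrium [HA] = 0.2 − 1.48 × 10^-2 = 1.85 × 10^-1 M
Ka = [H+][A-]/[HA] = (1.48 × 10^-2)² / 1.85 × 10^-1 = 1.18 × 10^-3
pKa = -log(1.18 × 10^-3) = 2.93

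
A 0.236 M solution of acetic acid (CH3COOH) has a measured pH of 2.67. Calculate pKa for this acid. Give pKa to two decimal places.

[H+] = 10^(-2.67) = 2.14 × 10^-3 M
At equilibrium [HA] = 0.236 − 2.14 × 10^-3 = 2.34 × 10^-1 M
Ka = [H+][A-]/[HA] = (2.14 × 10^-3)² / 2.34 × 10^-1 = 1.96 × 10^-5
pKa = -log(1.96 × 10^-5) = 4.71

pKa = 4.71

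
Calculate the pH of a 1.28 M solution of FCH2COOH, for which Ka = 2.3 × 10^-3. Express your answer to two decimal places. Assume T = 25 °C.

FCH2COOH ⇌ FCH2COO- + H+
From the ICE table, Ka = x²/(1.28 − x) = 2.3 × 10^-3.
Assume x ≪ 1.28: x ≈ √(2.3 × 10^-3 × 1.28) = 5.43 × 10^-2 M
(x/C₀ = 4.2% < 5%, so the approximation holds.)
pH = −log(5.43 × 10^-2) = 1.27

pH = 1.27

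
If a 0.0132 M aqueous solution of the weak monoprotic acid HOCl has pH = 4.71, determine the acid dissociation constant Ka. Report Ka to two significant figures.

[H+] = 10^(-4.71) = 1.95 × 10^-5 M
At equilibrium [HA] = 0.0132 − 1.95 × 10^-5 = 1.32 × 10^-2 M
Ka = [H+][A-]/[HA] = (1.95 × 10^-5)² / 1.32 × 10^-2 = 2.9 × 10^-8

Ka = 2.9 × 10^-8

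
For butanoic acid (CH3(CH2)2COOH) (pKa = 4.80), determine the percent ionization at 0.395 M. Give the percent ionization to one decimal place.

CH3(CH2)2COOH ⇌ CH3(CH2)2COO- + H+; let x = [H+] at equilibrium.
Ka = 10^(−4.80) = 1.58 × 10^-5
x ≈ √(Ka·C₀) = √(1.58 × 10^-5 × 0.395) = 2.50 × 10^-3 M
% ionization = x/C₀ × 100% = 2.50 × 10^-3/0.395 × 100% = 0.6%

0.6%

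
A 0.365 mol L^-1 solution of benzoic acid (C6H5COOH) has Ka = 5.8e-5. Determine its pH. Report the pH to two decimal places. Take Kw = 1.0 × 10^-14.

C6H5COOH ⇌ C6H5COO- + H+
Ka = [H+]²/(0.365 − [H+]) = 5.8 × 10^-5
Since Ka ≪ C₀, [H+] ≈ √(Ka·C₀) = 4.60 × 10^-3 M.
pH = −log[H+] = −log(4.60 × 10^-3) = 2.34

pH = 2.34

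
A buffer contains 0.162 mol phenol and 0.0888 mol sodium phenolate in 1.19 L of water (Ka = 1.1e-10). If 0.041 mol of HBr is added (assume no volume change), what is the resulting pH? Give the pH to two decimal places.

pH = 9.33

Added H+ converts C6H5O- to C6H5OH: C6H5OH → 0.203 mol, C6H5O- → 0.0478 mol.
pKa = −log(1.1 × 10^-10) = 9.959
pH = pKa + log(n_C6H5O-/n_C6H5OH) = 9.959 + log(0.0478/0.203) = 9.959 + (-0.628)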